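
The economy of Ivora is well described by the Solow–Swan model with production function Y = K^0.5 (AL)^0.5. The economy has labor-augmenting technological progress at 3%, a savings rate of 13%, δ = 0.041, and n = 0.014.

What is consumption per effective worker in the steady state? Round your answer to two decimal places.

c* = 1.33

At the steady state, Δk = 0, so s·k^α = (n + g + δ)·k.
Dividing both sides by k: k^(1−α) = s / (n + g + δ).
k^0.5 = 0.13 / (0.014 + 0.030 + 0.041) = 0.13 / 0.085 = 1.5294
k* = 1.5294^(1/0.5) ≈ 2.3391
y* = (k*)^α = 2.3391^0.5 ≈ 1.5294
c* = (1 − s)·y* = (1 − 0.13) × 1.5294 ≈ 1.3306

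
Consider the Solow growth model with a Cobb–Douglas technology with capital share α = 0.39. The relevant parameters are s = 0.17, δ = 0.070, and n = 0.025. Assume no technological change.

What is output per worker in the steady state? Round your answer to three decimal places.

At the steady state, Δk = 0, so s·k^α = (n + δ)·k.
Dividing both sides by k: k^(1−α) = s / (n + δ).
k^0.61 = 0.17 / (0.025 + 0.070) = 0.17 / 0.095 = 1.7895
k* = 1.7895^(1/0.61) ≈ 2.5961
y* = (k*)^α = 2.5961^0.39 ≈ 1.4507

y* = 1.451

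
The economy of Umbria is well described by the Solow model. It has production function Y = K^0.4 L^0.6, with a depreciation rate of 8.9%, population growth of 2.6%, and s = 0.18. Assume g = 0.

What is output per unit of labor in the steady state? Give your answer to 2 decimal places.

Steady state requires s·f(k) = (n + δ)·k, i.e. s·k^α = (n + δ)·k.
Rearranging, k^(1−α) = s / (n + δ).
k^0.6 = 0.18 / (0.026 + 0.089) = 0.18 / 0.115 = 1.5652
k* = 1.5652^(1/0.6) ≈ 2.1100
y* = (k*)^α = 2.1100^0.4 ≈ 1.3481

y* = 1.35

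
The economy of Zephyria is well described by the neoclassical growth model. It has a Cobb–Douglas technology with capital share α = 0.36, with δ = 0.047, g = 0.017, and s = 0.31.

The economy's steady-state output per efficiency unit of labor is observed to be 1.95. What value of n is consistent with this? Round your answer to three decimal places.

At the steady state, Δk = 0, so s·k^α = (n + g + δ)·k.
Since y* = [s/(n + g + δ)]^(α/(1−α)), we have s/(n + g + δ) = (y*)^((1−α)/α) = 1.95^1.7778 = 3.2781.
Therefore n + g + δ = s / 3.2781 = 0.31 / 3.2781 = 0.0946, so n = 0.0946 − 0.064 = 0.0306.

n ≈ 0.031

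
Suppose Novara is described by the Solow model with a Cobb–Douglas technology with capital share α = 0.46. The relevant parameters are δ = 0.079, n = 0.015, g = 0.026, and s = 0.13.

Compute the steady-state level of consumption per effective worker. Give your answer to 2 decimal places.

c* = 0.93

Steady state requires s·f(k) = (n + g + δ)·k, i.e. s·k^α = (n + g + δ)·k.
Dividing both sides by k: k^(1−α) = s / (n + g + δ).
k^0.54 = 0.13 / (0.015 + 0.026 + 0.079) = 0.13 / 0.120 = 1.0833
k* = 1.0833^(1/0.54) ≈ 1.1597
y* = (k*)^α = 1.1597^0.46 ≈ 1.0705
c* = (1 − s)·y* = (1 − 0.13) × 1.0705 ≈ 0.9313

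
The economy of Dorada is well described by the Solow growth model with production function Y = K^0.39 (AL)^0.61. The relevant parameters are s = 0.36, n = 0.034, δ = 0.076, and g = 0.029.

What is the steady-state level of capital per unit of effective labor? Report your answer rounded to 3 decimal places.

k* = 4.759

Steady state requires s·f(k) = (n + g + δ)·k, i.e. s·k^α = (n + g + δ)·k.
Dividing both sides by k: k^(1−α) = s / (n + g + δ).
k^0.61 = 0.36 / (0.034 + 0.029 + 0.076) = 0.36 / 0.139 = 2.5899
k* = 2.5899^(1/0.61) ≈ 4.7590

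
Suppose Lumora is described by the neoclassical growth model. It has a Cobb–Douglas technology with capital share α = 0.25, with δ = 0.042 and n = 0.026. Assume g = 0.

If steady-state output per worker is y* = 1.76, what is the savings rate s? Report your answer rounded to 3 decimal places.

Steady state requires s·f(k) = (n + δ)·k, i.e. s·k^α = (n + δ)·k.
Since y* = [s/(n + δ)]^(α/(1−α)), we have s/(n + δ) = (y*)^((1−α)/α) = 1.76^3 = 5.4518.
Therefore s = 5.4518 × (n + δ) = 5.4518 × 0.068 = 0.3707.

s ≈ 0.371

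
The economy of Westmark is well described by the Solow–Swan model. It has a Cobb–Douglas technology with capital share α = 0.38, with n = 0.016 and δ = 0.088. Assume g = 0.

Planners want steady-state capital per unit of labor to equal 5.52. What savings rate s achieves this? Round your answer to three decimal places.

Steady state requires s·f(k) = (n + δ)·k, i.e. s·k^α = (n + δ)·k.
So s / (n + δ) = (k*)^(1−α) = 5.52^0.62 = 2.8840.
Therefore s = 2.8840 × (n + δ) = 2.8840 × 0.104 = 0.2999.

s ≈ 0.300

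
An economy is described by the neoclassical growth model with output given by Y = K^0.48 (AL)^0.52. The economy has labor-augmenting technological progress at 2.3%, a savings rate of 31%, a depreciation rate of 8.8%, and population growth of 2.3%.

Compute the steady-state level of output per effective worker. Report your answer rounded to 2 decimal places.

Steady state requires s·f(k) = (n + g + δ)·k, i.e. s·k^α = (n + g + δ)·k.
Dividing both sides by k: k^(1−α) = s / (n + g + δ).
k^0.52 = 0.31 / (0.023 + 0.023 + 0.088) = 0.31 / 0.134 = 2.3134
k* = 2.3134^(1/0.52) ≈ 5.0174
y* = (k*)^α = 5.0174^0.48 ≈ 2.1689

y* ≈ 2.17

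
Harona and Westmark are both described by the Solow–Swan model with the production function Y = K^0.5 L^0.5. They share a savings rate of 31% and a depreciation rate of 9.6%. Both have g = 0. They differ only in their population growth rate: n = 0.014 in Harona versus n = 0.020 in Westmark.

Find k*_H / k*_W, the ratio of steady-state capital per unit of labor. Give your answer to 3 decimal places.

Steady-state k* = [s/(n + δ)]^(1/(1−α)), so the ratio is [ (s_H/(n + δ)_H) / (s_W/(n + δ)_W) ]^2.
s_H/(n + δ)_H = 0.31/0.110 = 2.8182; s_W/(n + δ)_W = 0.31/0.116 = 2.6724.
Ratio = (2.8182/2.6724)^2 = 1.0546^2 ≈ 1.1122

ratio ≈ 1.112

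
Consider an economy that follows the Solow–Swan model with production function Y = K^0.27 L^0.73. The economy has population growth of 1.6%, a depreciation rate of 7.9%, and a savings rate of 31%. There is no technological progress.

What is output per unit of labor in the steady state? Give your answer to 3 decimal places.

Steady state requires s·f(k) = (n + δ)·k, i.e. s·k^α = (n + δ)·k.
Rearranging, k^(1−α) = s / (n + δ).
k^0.73 = 0.31 / (0.016 + 0.079) = 0.31 / 0.095 = 3.2632
k* = 3.2632^(1/0.73) ≈ 5.0538
y* = (k*)^α = 5.0538^0.27 ≈ 1.5487

y* ≈ 1.549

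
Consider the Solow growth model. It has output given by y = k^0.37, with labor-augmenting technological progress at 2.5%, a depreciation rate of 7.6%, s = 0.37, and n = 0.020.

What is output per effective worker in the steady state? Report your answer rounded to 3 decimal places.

y* = 1.928

Steady state requires s·f(k) = (n + g + δ)·k, i.e. s·k^α = (n + g + δ)·k.
Dividing both sides by k: k^(1−α) = s / (n + g + δ).
k^0.63 = 0.37 / (0.020 + 0.025 + 0.076) = 0.37 / 0.121 = 3.0579
k* = 3.0579^(1/0.63) ≈ 5.8954
y* = (k*)^α = 5.8954^0.37 ≈ 1.9279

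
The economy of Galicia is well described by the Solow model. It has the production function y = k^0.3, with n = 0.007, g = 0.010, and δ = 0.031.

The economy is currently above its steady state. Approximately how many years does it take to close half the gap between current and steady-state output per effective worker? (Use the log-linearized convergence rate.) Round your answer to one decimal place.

Near the steady state the convergence rate is λ = (1 − α)(n + g + δ).
λ = (1 − 0.3) × 0.048 = 0.7 × 0.048 = 0.0336
Half-life = ln 2 / λ = 0.6931 / 0.0336 ≈ 20.63 years

about 20.6 years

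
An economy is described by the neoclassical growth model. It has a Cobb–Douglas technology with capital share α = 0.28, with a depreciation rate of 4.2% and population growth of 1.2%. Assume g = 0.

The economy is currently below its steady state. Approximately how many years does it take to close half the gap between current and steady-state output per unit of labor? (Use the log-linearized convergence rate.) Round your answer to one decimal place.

t_½ ≈ 17.8 years

Near the steady state the convergence rate is λ = (1 − α)(n + δ).
λ = (1 − 0.28) × 0.054 = 0.72 × 0.054 = 0.03888
Half-life = ln 2 / λ = 0.6931 / 0.03888 ≈ 17.83 years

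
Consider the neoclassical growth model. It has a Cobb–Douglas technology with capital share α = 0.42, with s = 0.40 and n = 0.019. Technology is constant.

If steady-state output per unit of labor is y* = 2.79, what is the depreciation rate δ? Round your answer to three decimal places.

δ ≈ 0.078

In steady state, investment equals break-even investment: s·k^α = (n + δ)·k.
Since y* = [s/(n + δ)]^(α/(1−α)), we have s/(n + δ) = (y*)^((1−α)/α) = 2.79^1.381 = 4.1246.
Therefore n + δ = s / 4.1246 = 0.40 / 4.1246 = 0.0970, so δ = 0.0970 − 0.019 = 0.0780.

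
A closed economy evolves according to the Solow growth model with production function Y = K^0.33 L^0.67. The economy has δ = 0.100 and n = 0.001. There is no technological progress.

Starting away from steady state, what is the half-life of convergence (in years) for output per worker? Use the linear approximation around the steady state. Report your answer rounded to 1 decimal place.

about 10.2 years

Near the steady state the convergence rate is λ = (1 − α)(n + δ).
λ = (1 − 0.33) × 0.101 = 0.67 × 0.101 = 0.06767
Half-life = ln 2 / λ = 0.6931 / 0.06767 ≈ 10.24 years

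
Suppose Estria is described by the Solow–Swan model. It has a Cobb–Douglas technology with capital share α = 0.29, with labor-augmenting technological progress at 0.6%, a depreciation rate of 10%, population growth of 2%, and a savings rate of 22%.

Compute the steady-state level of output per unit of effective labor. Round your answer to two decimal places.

At the steady state, Δk = 0, so s·k^α = (n + g + δ)·k.
Rearranging, k^(1−α) = s / (n + g + δ).
k^0.71 = 0.22 / (0.020 + 0.006 + 0.100) = 0.22 / 0.126 = 1.7460
k* = 1.7460^(1/0.71) ≈ 2.1923
y* = (k*)^α = 2.1923^0.29 ≈ 1.2556

y* ≈ 1.26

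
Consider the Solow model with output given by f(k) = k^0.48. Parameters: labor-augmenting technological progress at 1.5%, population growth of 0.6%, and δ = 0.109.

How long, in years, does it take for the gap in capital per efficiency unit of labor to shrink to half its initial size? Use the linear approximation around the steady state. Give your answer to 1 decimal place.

t_½ ≈ 10.3 years

Near the steady state the convergence rate is λ = (1 − α)(n + g + δ).
λ = (1 − 0.48) × 0.130 = 0.52 × 0.130 = 0.0676
Half-life = ln 2 / λ = 0.6931 / 0.0676 ≈ 10.25 years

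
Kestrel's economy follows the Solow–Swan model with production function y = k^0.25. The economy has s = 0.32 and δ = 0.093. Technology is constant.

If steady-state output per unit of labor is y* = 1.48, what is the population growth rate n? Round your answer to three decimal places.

In steady state, investment equals break-even investment: s·k^α = (n + δ)·k.
Since y* = [s/(n + δ)]^(α/(1−α)), we have s/(n + δ) = (y*)^((1−α)/α) = 1.48^3 = 3.2418.
Therefore n + δ = s / 3.2418 = 0.32 / 3.2418 = 0.0987, so n = 0.0987 − 0.093 = 0.0057.

n ≈ 0.006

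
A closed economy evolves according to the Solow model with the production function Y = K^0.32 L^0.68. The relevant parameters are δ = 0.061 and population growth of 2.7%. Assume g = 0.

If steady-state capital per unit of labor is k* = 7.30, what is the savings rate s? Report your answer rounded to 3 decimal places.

s ≈ 0.340

Steady state requires s·f(k) = (n + δ)·k, i.e. s·k^α = (n + δ)·k.
So s / (n + δ) = (k*)^(1−α) = 7.30^0.68 = 3.8642.
Therefore s = 3.8642 × (n + δ) = 3.8642 × 0.088 = 0.3400.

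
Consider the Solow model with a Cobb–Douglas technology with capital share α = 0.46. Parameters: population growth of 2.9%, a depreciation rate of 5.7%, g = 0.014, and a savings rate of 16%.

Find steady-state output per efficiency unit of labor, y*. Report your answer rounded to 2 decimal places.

In steady state, investment equals break-even investment: s·k^α = (n + g + δ)·k.
Rearranging, k^(1−α) = s / (n + g + δ).
k^0.54 = 0.16 / (0.029 + 0.014 + 0.057) = 0.16 / 0.100 = 1.6000
k* = 1.6000^(1/0.54) ≈ 2.3878
y* = (k*)^α = 2.3878^0.46 ≈ 1.4924

y* ≈ 1.49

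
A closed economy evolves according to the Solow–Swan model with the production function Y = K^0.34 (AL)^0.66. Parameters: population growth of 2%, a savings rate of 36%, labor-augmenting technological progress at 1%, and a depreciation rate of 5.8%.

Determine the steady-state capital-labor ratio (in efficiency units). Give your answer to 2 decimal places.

k* ≈ 8.45

At the steady state, Δk = 0, so s·k^α = (n + g + δ)·k.
Dividing both sides by k: k^(1−α) = s / (n + g + δ).
k^0.66 = 0.36 / (0.020 + 0.010 + 0.058) = 0.36 / 0.088 = 4.0909
k* = 4.0909^(1/0.66) ≈ 8.4528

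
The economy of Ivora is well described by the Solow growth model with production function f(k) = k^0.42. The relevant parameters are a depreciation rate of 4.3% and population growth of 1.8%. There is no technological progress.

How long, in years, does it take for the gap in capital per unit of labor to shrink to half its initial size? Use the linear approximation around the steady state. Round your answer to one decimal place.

half-life ≈ 19.6 years

Near the steady state the convergence rate is λ = (1 − α)(n + δ).
λ = (1 − 0.42) × 0.061 = 0.58 × 0.061 = 0.03538
Half-life = ln 2 / λ = 0.6931 / 0.03538 ≈ 19.59 years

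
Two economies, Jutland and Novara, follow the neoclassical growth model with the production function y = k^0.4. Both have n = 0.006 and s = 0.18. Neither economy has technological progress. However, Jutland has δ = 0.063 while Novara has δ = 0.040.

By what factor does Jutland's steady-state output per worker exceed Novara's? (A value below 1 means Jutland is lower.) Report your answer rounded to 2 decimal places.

y*_J / y*_N ≈ 0.76

Steady-state y* = [s/(n + δ)]^(α/(1−α)), so the ratio is [ (s_J/(n + δ)_J) / (s_N/(n + δ)_N) ]^0.6667.
s_J/(n + δ)_J = 0.18/0.069 = 2.6087; s_N/(n + δ)_N = 0.18/0.046 = 3.9130.
Ratio = (2.6087/3.9130)^0.6667 = 0.6667^0.6667 ≈ 0.7632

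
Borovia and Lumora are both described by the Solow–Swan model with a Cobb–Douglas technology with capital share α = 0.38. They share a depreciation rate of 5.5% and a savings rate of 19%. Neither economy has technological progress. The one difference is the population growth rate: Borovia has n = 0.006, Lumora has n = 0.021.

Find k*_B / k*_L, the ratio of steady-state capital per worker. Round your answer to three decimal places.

Steady-state k* = [s/(n + δ)]^(1/(1−α)), so the ratio is [ (s_B/(n + δ)_B) / (s_L/(n + δ)_L) ]^1.6129.
s_B/(n + δ)_B = 0.19/0.061 = 3.1148; s_L/(n + δ)_L = 0.19/0.076 = 2.5000.
Ratio = (3.1148/2.5000)^1.6129 = 1.2459^1.6129 ≈ 1.4256

k*_B / k*_L ≈ 1.426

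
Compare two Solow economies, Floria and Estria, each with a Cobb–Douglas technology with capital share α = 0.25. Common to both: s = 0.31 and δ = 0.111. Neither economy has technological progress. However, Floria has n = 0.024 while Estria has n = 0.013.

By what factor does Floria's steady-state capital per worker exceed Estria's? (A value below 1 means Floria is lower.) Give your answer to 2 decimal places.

Steady-state k* = [s/(n + δ)]^(1/(1−α)), so the ratio is [ (s_F/(n + δ)_F) / (s_E/(n + δ)_E) ]^1.3333.
s_F/(n + δ)_F = 0.31/0.135 = 2.2963; s_E/(n + δ)_E = 0.31/0.124 = 2.5000.
Ratio = (2.2963/2.5000)^1.3333 = 0.9185^1.3333 ≈ 0.8928

k*_F / k*_E ≈ 0.89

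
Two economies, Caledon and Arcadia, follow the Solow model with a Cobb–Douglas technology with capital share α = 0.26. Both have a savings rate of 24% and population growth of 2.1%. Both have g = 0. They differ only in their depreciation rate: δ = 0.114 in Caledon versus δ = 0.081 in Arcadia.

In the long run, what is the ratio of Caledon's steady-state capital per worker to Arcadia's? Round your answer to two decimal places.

ratio ≈ 0.68

Steady-state k* = [s/(n + δ)]^(1/(1−α)), so the ratio is [ (s_C/(n + δ)_C) / (s_A/(n + δ)_A) ]^1.3514.
s_C/(n + δ)_C = 0.24/0.135 = 1.7778; s_A/(n + δ)_A = 0.24/0.102 = 2.3529.
Ratio = (1.7778/2.3529)^1.3514 = 0.7556^1.3514 ≈ 0.6847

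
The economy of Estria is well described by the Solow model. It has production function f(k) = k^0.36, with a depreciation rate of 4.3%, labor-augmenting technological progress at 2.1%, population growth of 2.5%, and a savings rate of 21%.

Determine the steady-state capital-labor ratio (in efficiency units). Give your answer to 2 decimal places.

k* = 3.82

In steady state, investment equals break-even investment: s·k^α = (n + g + δ)·k.
Rearranging, k^(1−α) = s / (n + g + δ).
k^0.64 = 0.21 / (0.025 + 0.021 + 0.043) = 0.21 / 0.089 = 2.3596
k* = 2.3596^(1/0.64) ≈ 3.8244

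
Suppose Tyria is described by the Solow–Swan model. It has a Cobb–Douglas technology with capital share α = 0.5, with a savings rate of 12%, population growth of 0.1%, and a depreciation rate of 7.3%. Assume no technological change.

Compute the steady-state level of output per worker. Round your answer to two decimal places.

Steady state requires s·f(k) = (n + δ)·k, i.e. s·k^α = (n + δ)·k.
Dividing both sides by k: k^(1−α) = s / (n + δ).
k^0.5 = 0.12 / (0.001 + 0.073) = 0.12 / 0.074 = 1.6216
k* = 1.6216^(1/0.5) ≈ 2.6296
y* = (k*)^α = 2.6296^0.5 ≈ 1.6216

y* = 1.62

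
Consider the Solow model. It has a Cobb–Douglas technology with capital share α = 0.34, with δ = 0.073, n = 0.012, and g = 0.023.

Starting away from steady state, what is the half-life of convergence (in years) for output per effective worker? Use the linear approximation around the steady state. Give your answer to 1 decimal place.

Near the steady state the convergence rate is λ = (1 − α)(n + g + δ).
λ = (1 − 0.34) × 0.108 = 0.66 × 0.108 = 0.07128
Half-life = ln 2 / λ = 0.6931 / 0.07128 ≈ 9.72 years

t_½ ≈ 9.7 years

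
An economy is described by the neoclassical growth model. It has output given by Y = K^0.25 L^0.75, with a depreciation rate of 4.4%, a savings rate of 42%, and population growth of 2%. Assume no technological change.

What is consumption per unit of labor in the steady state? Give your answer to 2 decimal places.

c* ≈ 1.09

In steady state, investment equals break-even investment: s·k^α = (n + δ)·k.
Dividing both sides by k: k^(1−α) = s / (n + δ).
k^0.75 = 0.42 / (0.020 + 0.044) = 0.42 / 0.064 = 6.5625
k* = 6.5625^(1/0.75) ≈ 12.2864
y* = (k*)^α = 12.2864^0.25 ≈ 1.8722
c* = (1 − s)·y* = (1 − 0.42) × 1.8722 ≈ 1.0859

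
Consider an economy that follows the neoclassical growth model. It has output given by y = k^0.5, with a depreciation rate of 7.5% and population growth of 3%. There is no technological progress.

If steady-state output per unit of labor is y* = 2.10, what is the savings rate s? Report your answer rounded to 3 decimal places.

In steady state, investment equals break-even investment: s·k^α = (n + δ)·k.
Since y* = [s/(n + δ)]^(α/(1−α)), we have s/(n + δ) = (y*)^((1−α)/α) = 2.10^1 = 2.1000.
Therefore s = 2.1000 × (n + δ) = 2.1000 × 0.105 = 0.2205.

s ≈ 0.221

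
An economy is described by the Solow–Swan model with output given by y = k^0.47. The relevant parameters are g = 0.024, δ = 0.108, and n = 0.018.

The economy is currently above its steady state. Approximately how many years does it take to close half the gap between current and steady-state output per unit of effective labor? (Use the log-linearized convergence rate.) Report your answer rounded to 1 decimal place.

about 8.7 years

Near the steady state the convergence rate is λ = (1 − α)(n + g + δ).
λ = (1 − 0.47) × 0.150 = 0.53 × 0.150 = 0.0795
Half-life = ln 2 / λ = 0.6931 / 0.0795 ≈ 8.72 years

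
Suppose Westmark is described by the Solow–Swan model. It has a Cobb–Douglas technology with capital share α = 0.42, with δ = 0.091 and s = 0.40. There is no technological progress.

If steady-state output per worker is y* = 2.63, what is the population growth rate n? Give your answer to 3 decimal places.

n ≈ 0.014

At the steady state, Δk = 0, so s·k^α = (n + δ)·k.
Since y* = [s/(n + δ)]^(α/(1−α)), we have s/(n + δ) = (y*)^((1−α)/α) = 2.63^1.381 = 3.8015.
Therefore n + δ = s / 3.8015 = 0.40 / 3.8015 = 0.1052, so n = 0.1052 − 0.091 = 0.0142.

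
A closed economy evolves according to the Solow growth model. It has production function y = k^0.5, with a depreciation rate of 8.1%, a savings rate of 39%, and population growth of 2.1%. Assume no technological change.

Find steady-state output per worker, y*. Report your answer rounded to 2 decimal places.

At the steady state, Δk = 0, so s·k^α = (n + δ)·k.
Rearranging, k^(1−α) = s / (n + δ).
k^0.5 = 0.39 / (0.021 + 0.081) = 0.39 / 0.102 = 3.8235
k* = 3.8235^(1/0.5) ≈ 14.6192
y* = (k*)^α = 14.6192^0.5 ≈ 3.8235

y* = 3.82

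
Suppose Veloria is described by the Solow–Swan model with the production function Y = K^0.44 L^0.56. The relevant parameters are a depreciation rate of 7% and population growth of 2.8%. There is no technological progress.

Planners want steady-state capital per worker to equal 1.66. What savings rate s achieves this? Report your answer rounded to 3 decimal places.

In steady state, investment equals break-even investment: s·k^α = (n + δ)·k.
So s / (n + δ) = (k*)^(1−α) = 1.66^0.56 = 1.3282.
Therefore s = 1.3282 × (n + δ) = 1.3282 × 0.098 = 0.1302.

s ≈ 0.130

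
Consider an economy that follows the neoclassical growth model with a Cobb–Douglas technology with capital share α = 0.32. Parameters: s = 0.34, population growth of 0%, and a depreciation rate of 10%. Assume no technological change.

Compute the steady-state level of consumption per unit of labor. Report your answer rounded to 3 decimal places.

At the steady state, Δk = 0, so s·k^α = (n + δ)·k.
Dividing both sides by k: k^(1−α) = s / (n + δ).
k^0.68 = 0.34 / (0.000 + 0.100) = 0.34 / 0.100 = 3.4000
k* = 3.4000^(1/0.68) ≈ 6.0476
y* = (k*)^α = 6.0476^0.32 ≈ 1.7787
c* = (1 − s)·y* = (1 − 0.34) × 1.7787 ≈ 1.1739

c* ≈ 1.174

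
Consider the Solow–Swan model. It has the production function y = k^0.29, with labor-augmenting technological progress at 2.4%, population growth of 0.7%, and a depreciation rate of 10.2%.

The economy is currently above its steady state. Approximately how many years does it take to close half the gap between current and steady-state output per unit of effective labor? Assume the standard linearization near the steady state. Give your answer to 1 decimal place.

t_½ ≈ 7.3 years

Near the steady state the convergence rate is λ = (1 − α)(n + g + δ).
λ = (1 − 0.29) × 0.133 = 0.71 × 0.133 = 0.09443
Half-life = ln 2 / λ = 0.6931 / 0.09443 ≈ 7.34 years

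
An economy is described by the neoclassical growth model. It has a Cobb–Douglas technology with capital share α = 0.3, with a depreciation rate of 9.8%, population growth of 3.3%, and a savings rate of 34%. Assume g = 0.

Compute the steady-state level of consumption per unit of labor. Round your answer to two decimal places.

c* ≈ 0.99

Steady state requires s·f(k) = (n + δ)·k, i.e. s·k^α = (n + δ)·k.
Dividing both sides by k: k^(1−α) = s / (n + δ).
k^0.7 = 0.34 / (0.033 + 0.098) = 0.34 / 0.131 = 2.5954
k* = 2.5954^(1/0.7) ≈ 3.9059
y* = (k*)^α = 3.9059^0.3 ≈ 1.5049
c* = (1 − s)·y* = (1 − 0.34) × 1.5049 ≈ 0.9932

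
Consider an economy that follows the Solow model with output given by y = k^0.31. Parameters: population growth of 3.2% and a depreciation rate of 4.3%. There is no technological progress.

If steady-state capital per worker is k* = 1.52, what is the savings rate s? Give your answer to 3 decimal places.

At the steady state, Δk = 0, so s·k^α = (n + δ)·k.
So s / (n + δ) = (k*)^(1−α) = 1.52^0.69 = 1.3350.
Therefore s = 1.3350 × (n + δ) = 1.3350 × 0.075 = 0.1001.

s ≈ 0.100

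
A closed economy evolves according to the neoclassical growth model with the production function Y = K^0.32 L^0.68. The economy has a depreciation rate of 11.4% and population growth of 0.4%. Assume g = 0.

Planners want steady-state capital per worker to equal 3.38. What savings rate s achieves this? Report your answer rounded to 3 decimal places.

At the steady state, Δk = 0, so s·k^α = (n + δ)·k.
So s / (n + δ) = (k*)^(1−α) = 3.38^0.68 = 2.2891.
Therefore s = 2.2891 × (n + δ) = 2.2891 × 0.118 = 0.2701.

s ≈ 0.270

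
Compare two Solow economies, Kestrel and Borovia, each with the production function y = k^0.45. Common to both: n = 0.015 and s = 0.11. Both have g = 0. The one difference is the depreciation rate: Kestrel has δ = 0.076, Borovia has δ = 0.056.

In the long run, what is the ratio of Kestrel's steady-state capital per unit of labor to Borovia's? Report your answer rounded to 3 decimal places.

Steady-state k* = [s/(n + δ)]^(1/(1−α)), so the ratio is [ (s_K/(n + δ)_K) / (s_B/(n + δ)_B) ]^1.8182.
s_K/(n + δ)_K = 0.11/0.091 = 1.2088; s_B/(n + δ)_B = 0.11/0.071 = 1.5493.
Ratio = (1.2088/1.5493)^1.8182 = 0.7802^1.8182 ≈ 0.6368

ratio ≈ 0.637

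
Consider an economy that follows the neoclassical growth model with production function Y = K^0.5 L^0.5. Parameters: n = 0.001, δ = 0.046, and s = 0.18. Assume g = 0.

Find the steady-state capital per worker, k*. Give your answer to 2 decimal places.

k* ≈ 14.67

Steady state requires s·f(k) = (n + δ)·k, i.e. s·k^α = (n + δ)·k.
Dividing both sides by k: k^(1−α) = s / (n + δ).
k^0.5 = 0.18 / (0.001 + 0.046) = 0.18 / 0.047 = 3.8298
k* = 3.8298^(1/0.5) ≈ 14.6674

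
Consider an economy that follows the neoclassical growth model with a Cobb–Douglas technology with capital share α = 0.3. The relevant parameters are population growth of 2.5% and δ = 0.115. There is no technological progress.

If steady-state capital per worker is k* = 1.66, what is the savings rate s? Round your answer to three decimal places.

s ≈ 0.200

In steady state, investment equals break-even investment: s·k^α = (n + δ)·k.
So s / (n + δ) = (k*)^(1−α) = 1.66^0.7 = 1.4259.
Therefore s = 1.4259 × (n + δ) = 1.4259 × 0.140 = 0.1996.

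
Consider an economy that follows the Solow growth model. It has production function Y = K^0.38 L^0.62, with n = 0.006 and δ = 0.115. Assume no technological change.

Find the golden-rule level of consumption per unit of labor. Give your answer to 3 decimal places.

At the golden rule, f'(k) = n + δ, so α·k^(α−1) = n + δ and k_gold = (α/(n + δ))^(1/(1−α)).
k_gold = (0.38/0.121)^(1/0.62) = 3.1405^1.6129 ≈ 6.3330
c_gold = f(k_gold) − (n + δ)·k_gold = 2.0166 − 0.121×6.3330 ≈ 1.2503

c_gold ≈ 1.250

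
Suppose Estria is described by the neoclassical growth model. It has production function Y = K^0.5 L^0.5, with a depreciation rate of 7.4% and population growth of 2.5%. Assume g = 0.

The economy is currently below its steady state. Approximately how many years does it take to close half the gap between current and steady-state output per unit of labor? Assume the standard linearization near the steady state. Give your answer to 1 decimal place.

Near the steady state the convergence rate is λ = (1 − α)(n + δ).
λ = (1 − 0.5) × 0.099 = 0.5 × 0.099 = 0.0495
Half-life = ln 2 / λ = 0.6931 / 0.0495 ≈ 14.00 years

about 14.0 years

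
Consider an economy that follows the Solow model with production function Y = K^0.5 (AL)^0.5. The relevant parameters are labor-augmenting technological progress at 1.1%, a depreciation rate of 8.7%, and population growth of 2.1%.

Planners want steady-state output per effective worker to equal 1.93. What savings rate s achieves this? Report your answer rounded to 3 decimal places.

Steady state requires s·f(k) = (n + g + δ)·k, i.e. s·k^α = (n + g + δ)·k.
Since y* = [s/(n + g + δ)]^(α/(1−α)), we have s/(n + g + δ) = (y*)^((1−α)/α) = 1.93^1 = 1.9300.
Therefore s = 1.9300 × (n + g + δ) = 1.9300 × 0.119 = 0.2297.

s ≈ 0.230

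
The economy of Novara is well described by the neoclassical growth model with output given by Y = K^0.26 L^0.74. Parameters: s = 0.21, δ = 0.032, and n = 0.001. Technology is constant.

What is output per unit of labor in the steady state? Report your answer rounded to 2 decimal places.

y* = 1.92

In steady state, investment equals break-even investment: s·k^α = (n + δ)·k.
Rearranging, k^(1−α) = s / (n + δ).
k^0.74 = 0.21 / (0.001 + 0.032) = 0.21 / 0.033 = 6.3636
k* = 6.3636^(1/0.74) ≈ 12.1923
y* = (k*)^α = 12.1923^0.26 ≈ 1.9159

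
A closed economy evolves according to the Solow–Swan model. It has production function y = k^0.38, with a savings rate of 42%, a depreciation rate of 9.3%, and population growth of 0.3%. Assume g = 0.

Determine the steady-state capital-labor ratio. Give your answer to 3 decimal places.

k* = 10.810

At the steady state, Δk = 0, so s·k^α = (n + δ)·k.
Dividing both sides by k: k^(1−α) = s / (n + δ).
k^0.62 = 0.42 / (0.003 + 0.093) = 0.42 / 0.096 = 4.3750
k* = 4.3750^(1/0.62) ≈ 10.8102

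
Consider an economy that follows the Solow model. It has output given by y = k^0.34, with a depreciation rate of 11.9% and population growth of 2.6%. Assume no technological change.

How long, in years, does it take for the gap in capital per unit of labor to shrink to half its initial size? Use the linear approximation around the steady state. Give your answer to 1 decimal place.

Near the steady state the convergence rate is λ = (1 − α)(n + δ).
λ = (1 − 0.34) × 0.145 = 0.66 × 0.145 = 0.0957
Half-life = ln 2 / λ = 0.6931 / 0.0957 ≈ 7.24 years

half-life ≈ 7.2 years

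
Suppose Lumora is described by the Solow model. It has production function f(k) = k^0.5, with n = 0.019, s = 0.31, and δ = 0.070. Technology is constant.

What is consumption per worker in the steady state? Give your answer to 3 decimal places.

Steady state requires s·f(k) = (n + δ)·k, i.e. s·k^α = (n + δ)·k.
Rearranging, k^(1−α) = s / (n + δ).
k^0.5 = 0.31 / (0.019 + 0.070) = 0.31 / 0.089 = 3.4831
k* = 3.4831^(1/0.5) ≈ 12.1320
y* = (k*)^α = 12.1320^0.5 ≈ 3.4831
c* = (1 − s)·y* = (1 − 0.31) × 3.4831 ≈ 2.4033

c* = 2.403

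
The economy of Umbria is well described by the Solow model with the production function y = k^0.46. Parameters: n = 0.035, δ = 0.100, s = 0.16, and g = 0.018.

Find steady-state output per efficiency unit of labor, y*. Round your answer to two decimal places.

y* = 1.04

Steady state requires s·f(k) = (n + g + δ)·k, i.e. s·k^α = (n + g + δ)·k.
Rearranging, k^(1−α) = s / (n + g + δ).
k^0.54 = 0.16 / (0.035 + 0.018 + 0.100) = 0.16 / 0.153 = 1.0458
k* = 1.0458^(1/0.54) ≈ 1.0865
y* = (k*)^α = 1.0865^0.46 ≈ 1.0389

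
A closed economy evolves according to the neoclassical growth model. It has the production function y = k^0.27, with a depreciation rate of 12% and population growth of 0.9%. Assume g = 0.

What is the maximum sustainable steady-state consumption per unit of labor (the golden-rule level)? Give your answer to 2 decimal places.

c_gold ≈ 0.96

At the golden rule, f'(k) = n + δ, so α·k^(α−1) = n + δ and k_gold = (α/(n + δ))^(1/(1−α)).
k_gold = (0.27/0.129)^(1/0.73) = 2.0930^1.3699 ≈ 2.7506
c_gold = f(k_gold) − (n + δ)·k_gold = 1.3142 − 0.129×2.7506 ≈ 0.9594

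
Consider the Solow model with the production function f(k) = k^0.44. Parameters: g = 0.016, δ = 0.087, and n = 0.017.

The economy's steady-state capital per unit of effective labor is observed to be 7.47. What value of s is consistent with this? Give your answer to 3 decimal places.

s ≈ 0.370

At the steady state, Δk = 0, so s·k^α = (n + g + δ)·k.
So s / (n + g + δ) = (k*)^(1−α) = 7.47^0.56 = 3.0836.
Therefore s = 3.0836 × (n + g + δ) = 3.0836 × 0.120 = 0.3700.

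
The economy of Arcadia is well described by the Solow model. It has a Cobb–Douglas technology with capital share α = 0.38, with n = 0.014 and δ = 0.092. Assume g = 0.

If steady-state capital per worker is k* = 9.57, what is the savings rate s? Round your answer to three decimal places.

At the steady state, Δk = 0, so s·k^α = (n + δ)·k.
So s / (n + δ) = (k*)^(1−α) = 9.57^0.62 = 4.0566.
Therefore s = 4.0566 × (n + δ) = 4.0566 × 0.106 = 0.4300.

s ≈ 0.430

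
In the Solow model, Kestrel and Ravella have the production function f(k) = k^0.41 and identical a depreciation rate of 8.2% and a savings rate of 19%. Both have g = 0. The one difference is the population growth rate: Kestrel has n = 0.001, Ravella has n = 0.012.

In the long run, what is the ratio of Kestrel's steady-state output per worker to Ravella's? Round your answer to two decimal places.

y*_K / y*_R ≈ 1.09

Steady-state y* = [s/(n + δ)]^(α/(1−α)), so the ratio is [ (s_K/(n + δ)_K) / (s_R/(n + δ)_R) ]^0.6949.
s_K/(n + δ)_K = 0.19/0.083 = 2.2892; s_R/(n + δ)_R = 0.19/0.094 = 2.0213.
Ratio = (2.2892/2.0213)^0.6949 = 1.1325^0.6949 ≈ 1.0903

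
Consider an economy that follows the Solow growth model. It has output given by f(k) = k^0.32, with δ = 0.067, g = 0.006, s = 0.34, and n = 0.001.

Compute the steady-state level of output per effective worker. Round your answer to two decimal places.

Steady state requires s·f(k) = (n + g + δ)·k, i.e. s·k^α = (n + g + δ)·k.
Dividing both sides by k: k^(1−α) = s / (n + g + δ).
k^0.68 = 0.34 / (0.001 + 0.006 + 0.067) = 0.34 / 0.074 = 4.5946
k* = 4.5946^(1/0.68) ≈ 9.4166
y* = (k*)^α = 9.4166^0.32 ≈ 2.0495

y* ≈ 2.05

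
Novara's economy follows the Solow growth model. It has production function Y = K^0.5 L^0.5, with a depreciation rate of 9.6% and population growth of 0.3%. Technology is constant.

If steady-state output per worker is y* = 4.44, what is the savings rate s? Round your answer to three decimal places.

Steady state requires s·f(k) = (n + δ)·k, i.e. s·k^α = (n + δ)·k.
Since y* = [s/(n + δ)]^(α/(1−α)), we have s/(n + δ) = (y*)^((1−α)/α) = 4.44^1 = 4.4400.
Therefore s = 4.4400 × (n + δ) = 4.4400 × 0.099 = 0.4396.

s ≈ 0.440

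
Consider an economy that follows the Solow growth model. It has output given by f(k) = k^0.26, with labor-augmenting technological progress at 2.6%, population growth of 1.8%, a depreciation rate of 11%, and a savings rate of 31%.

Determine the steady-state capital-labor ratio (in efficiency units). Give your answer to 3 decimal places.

At the steady state, Δk = 0, so s·k^α = (n + g + δ)·k.
Rearranging, k^(1−α) = s / (n + g + δ).
k^0.74 = 0.31 / (0.018 + 0.026 + 0.110) = 0.31 / 0.154 = 2.0130
k* = 2.0130^(1/0.74) ≈ 2.5739

k* ≈ 2.574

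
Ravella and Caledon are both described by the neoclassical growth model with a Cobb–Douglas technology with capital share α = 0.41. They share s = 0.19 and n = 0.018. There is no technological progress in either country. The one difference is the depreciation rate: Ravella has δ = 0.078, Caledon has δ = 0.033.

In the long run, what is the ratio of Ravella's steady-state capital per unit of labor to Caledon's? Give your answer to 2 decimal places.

Steady-state k* = [s/(n + δ)]^(1/(1−α)), so the ratio is [ (s_R/(n + δ)_R) / (s_C/(n + δ)_C) ]^1.6949.
s_R/(n + δ)_R = 0.19/0.096 = 1.9792; s_C/(n + δ)_C = 0.19/0.051 = 3.7255.
Ratio = (1.9792/3.7255)^1.6949 = 0.5313^1.6949 ≈ 0.3424

k*_R / k*_C ≈ 0.34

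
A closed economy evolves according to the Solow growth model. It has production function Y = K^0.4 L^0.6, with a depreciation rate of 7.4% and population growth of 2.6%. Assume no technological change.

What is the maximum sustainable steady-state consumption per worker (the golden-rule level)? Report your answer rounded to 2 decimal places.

c_gold ≈ 1.51

At the golden rule, f'(k) = n + δ, so α·k^(α−1) = n + δ and k_gold = (α/(n + δ))^(1/(1−α)).
k_gold = (0.4/0.100)^(1/0.6) = 4.0000^1.6667 ≈ 10.0798
c_gold = f(k_gold) − (n + δ)·k_gold = 2.5199 − 0.100×10.0798 ≈ 1.5119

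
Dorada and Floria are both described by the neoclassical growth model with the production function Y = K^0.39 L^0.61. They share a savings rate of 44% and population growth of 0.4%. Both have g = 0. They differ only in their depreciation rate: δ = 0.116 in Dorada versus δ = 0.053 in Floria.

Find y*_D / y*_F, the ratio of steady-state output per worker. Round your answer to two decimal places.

y*_D / y*_F ≈ 0.62

Steady-state y* = [s/(n + δ)]^(α/(1−α)), so the ratio is [ (s_D/(n + δ)_D) / (s_F/(n + δ)_F) ]^0.6393.
s_D/(n + δ)_D = 0.44/0.120 = 3.6667; s_F/(n + δ)_F = 0.44/0.057 = 7.7193.
Ratio = (3.6667/7.7193)^0.6393 = 0.4750^0.6393 ≈ 0.6213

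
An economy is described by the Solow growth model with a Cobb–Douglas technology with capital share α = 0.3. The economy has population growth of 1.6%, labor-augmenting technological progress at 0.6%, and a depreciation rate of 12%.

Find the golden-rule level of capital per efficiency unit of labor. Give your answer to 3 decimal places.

The golden rule sets f'(k) = n + g + δ, i.e. α·k^(α−1) = n + g + δ.
So k^(1−α) = α / (n + g + δ) = 0.3 / 0.142 = 2.1127.
k_gold = 2.1127^(1/0.7) ≈ 2.9111

k_gold ≈ 2.911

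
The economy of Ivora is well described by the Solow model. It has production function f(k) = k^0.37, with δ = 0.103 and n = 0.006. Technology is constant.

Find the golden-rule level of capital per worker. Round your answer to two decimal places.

The golden rule sets f'(k) = n + δ, i.e. α·k^(α−1) = n + δ.
So k^(1−α) = α / (n + δ) = 0.37 / 0.109 = 3.3945.
k_gold = 3.3945^(1/0.63) ≈ 6.9583

k_gold ≈ 6.96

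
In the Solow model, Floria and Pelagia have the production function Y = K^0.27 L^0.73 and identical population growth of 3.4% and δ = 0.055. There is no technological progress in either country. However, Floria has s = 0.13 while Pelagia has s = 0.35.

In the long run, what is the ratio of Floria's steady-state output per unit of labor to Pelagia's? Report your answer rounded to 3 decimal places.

ratio ≈ 0.693

Steady-state y* = [s/(n + δ)]^(α/(1−α)), so the ratio is [ (s_F/(n + δ)_F) / (s_P/(n + δ)_P) ]^0.3699.
s_F/(n + δ)_F = 0.13/0.089 = 1.4607; s_P/(n + δ)_P = 0.35/0.089 = 3.9326.
Ratio = (1.4607/3.9326)^0.3699 = 0.3714^0.3699 ≈ 0.6932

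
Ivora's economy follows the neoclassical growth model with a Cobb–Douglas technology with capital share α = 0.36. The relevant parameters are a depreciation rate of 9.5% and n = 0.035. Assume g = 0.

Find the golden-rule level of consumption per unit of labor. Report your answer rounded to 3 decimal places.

At the golden rule, f'(k) = n + δ, so α·k^(α−1) = n + δ and k_gold = (α/(n + δ))^(1/(1−α)).
k_gold = (0.36/0.130)^(1/0.64) = 2.7692^1.5625 ≈ 4.9111
c_gold = f(k_gold) − (n + δ)·k_gold = 1.7735 − 0.130×4.9111 ≈ 1.1351

c_gold ≈ 1.135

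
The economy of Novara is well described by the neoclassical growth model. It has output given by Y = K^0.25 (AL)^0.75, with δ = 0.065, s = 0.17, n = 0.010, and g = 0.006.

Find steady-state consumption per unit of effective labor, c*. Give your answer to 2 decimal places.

Steady state requires s·f(k) = (n + g + δ)·k, i.e. s·k^α = (n + g + δ)·k.
Rearranging, k^(1−α) = s / (n + g + δ).
k^0.75 = 0.17 / (0.010 + 0.006 + 0.065) = 0.17 / 0.081 = 2.0988
k* = 2.0988^(1/0.75) ≈ 2.6872
y* = (k*)^α = 2.6872^0.25 ≈ 1.2803
c* = (1 − s)·y* = (1 − 0.17) × 1.2803 ≈ 1.0626

c* = 1.06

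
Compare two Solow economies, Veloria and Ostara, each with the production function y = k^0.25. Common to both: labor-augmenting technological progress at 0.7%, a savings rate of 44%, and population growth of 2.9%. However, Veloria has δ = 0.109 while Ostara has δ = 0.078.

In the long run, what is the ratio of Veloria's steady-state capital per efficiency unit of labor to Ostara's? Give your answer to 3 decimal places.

ratio ≈ 0.726

Steady-state k* = [s/(n + g + δ)]^(1/(1−α)), so the ratio is [ (s_V/(n + g + δ)_V) / (s_O/(n + g + δ)_O) ]^1.3333.
s_V/(n + g + δ)_V = 0.44/0.145 = 3.0345; s_O/(n + g + δ)_O = 0.44/0.114 = 3.8596.
Ratio = (3.0345/3.8596)^1.3333 = 0.7862^1.3333 ≈ 0.7256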